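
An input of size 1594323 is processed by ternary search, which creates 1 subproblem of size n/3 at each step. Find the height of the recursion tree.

For divide and conquer with division factor 3:

Problem sizes at each level:
Level 0: 1594323
Level 1: 531441
Level 2: 177147
Level 3: 59049
Level 4: 19683
Level 5: 6561
Level 6: 2187
Level 7: 729
Level 8: 243
Level 9: 81
Level 10: 27
Level 11: 9
Level 12: 3
Level 13: 1

The root is level 0 and the size-1 base case is level 13 (the tree spans levels 0 through 13, i.e. 14 levels counting the root), so the depth is the number of divisions: log_3(1594323) = 13

The recursion tree depth is log_3(1594323) = 13. At each level, the problem size is divided by 3, so it takes 13 divisions to reduce to a base case of size 1. The algorithm makes 1 recursive call at each level.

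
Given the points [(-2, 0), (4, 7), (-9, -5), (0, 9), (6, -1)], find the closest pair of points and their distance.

Computing all pairwise distances among 5 points:

d((-2, 0), (4, 7)) = 9.2195
d((-2, 0), (-9, -5)) = 8.6023
d((-2, 0), (0, 9)) = 9.2195
d((-2, 0), (6, -1)) = 8.0623
d((4, 7), (-9, -5)) = 17.6918
d((4, 7), (0, 9)) = 4.4721 <-- minimum
d((4, 7), (6, -1)) = 8.2462
d((-9, -5), (0, 9)) = 16.6433
d((-9, -5), (6, -1)) = 15.5242
d((0, 9), (6, -1)) = 11.6619

Closest pair: (4, 7) and (0, 9) with distance 4.4721

The closest pair is (4, 7) and (0, 9) with Euclidean distance 4.4721. For 5 points, brute-force pairwise comparison is shown above. For large n, the divide-and-conquer algorithm (sort by x, recurse on halves, check the dividing strip) achieves O(n log n).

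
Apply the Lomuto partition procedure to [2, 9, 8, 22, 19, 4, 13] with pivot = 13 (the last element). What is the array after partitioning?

Lomuto partition with pivot = 13:

Initial array: [2, 9, 8, 22, 19, 4, 13]

arr[0]=2 <= 13: swap with position 0, array becomes [2, 9, 8, 22, 19, 4, 13]
arr[1]=9 <= 13: swap with position 1, array becomes [2, 9, 8, 22, 19, 4, 13]
arr[2]=8 <= 13: swap with position 2, array becomes [2, 9, 8, 22, 19, 4, 13]
arr[3]=22 > 13: no swap
arr[4]=19 > 13: no swap
arr[5]=4 <= 13: swap with position 3, array becomes [2, 9, 8, 4, 19, 22, 13]

Place pivot at position 4: [2, 9, 8, 4, 13, 22, 19]
Pivot position: 4

After partitioning with pivot 13, the array becomes [2, 9, 8, 4, 13, 22, 19]. The pivot is placed at index 4. All elements to the left of the pivot are <= 13, and all elements to the right are > 13.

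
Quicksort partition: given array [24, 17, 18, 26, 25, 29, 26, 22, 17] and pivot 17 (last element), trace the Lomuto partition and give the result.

Lomuto partition with pivot = 17:

Initial array: [24, 17, 18, 26, 25, 29, 26, 22, 17]

arr[0]=24 > 17: no swap
arr[1]=17 <= 17: swap with position 0, array becomes [17, 24, 18, 26, 25, 29, 26, 22, 17]
arr[2]=18 > 17: no swap
arr[3]=26 > 17: no swap
arr[4]=25 > 17: no swap
arr[5]=29 > 17: no swap
arr[6]=26 > 17: no swap
arr[7]=22 > 17: no swap

Place pivot at position 1: [17, 17, 18, 26, 25, 29, 26, 22, 24]
Pivot position: 1

After partitioning with pivot 17, the array becomes [17, 17, 18, 26, 25, 29, 26, 22, 24]. The pivot is placed at index 1. All elements to the left of the pivot are <= 17, and all elements to the right are > 17.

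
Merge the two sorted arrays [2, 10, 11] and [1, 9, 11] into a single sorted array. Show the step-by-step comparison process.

Merging process:

Compare 2 vs 1: take 1 from right. Merged: [1]
Compare 2 vs 9: take 2 from left. Merged: [1, 2]
Compare 10 vs 9: take 9 from right. Merged: [1, 2, 9]
Compare 10 vs 11: take 10 from left. Merged: [1, 2, 9, 10]
Compare 11 vs 11: take 11 from left. Merged: [1, 2, 9, 10, 11]
Append remaining from right: [11]. Merged: [1, 2, 9, 10, 11, 11]

Final merged array: [1, 2, 9, 10, 11, 11]
Total comparisons: 5

The merged array is [1, 2, 9, 10, 11, 11], requiring 5 comparisons. The merge step runs in O(n) time where n is the total number of elements.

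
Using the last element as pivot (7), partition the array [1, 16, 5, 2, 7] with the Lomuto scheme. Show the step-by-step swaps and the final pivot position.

Lomuto partition with pivot = 7:

Initial array: [1, 16, 5, 2, 7]

arr[0]=1 <= 7: swap with position 0, array becomes [1, 16, 5, 2, 7]
arr[1]=16 > 7: no swap
arr[2]=5 <= 7: swap with position 1, array becomes [1, 5, 16, 2, 7]
arr[3]=2 <= 7: swap with position 2, array becomes [1, 5, 2, 16, 7]

Place pivot at position 3: [1, 5, 2, 7, 16]
Pivot position: 3

After partitioning with pivot 7, the array becomes [1, 5, 2, 7, 16]. The pivot is placed at index 3. All elements to the left of the pivot are <= 7, and all elements to the right are > 7.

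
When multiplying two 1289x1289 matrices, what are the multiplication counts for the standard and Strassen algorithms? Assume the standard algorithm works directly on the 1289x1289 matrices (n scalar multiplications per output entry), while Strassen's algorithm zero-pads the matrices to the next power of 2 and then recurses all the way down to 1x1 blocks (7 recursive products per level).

Matrix multiplication for 1289x1289 matrices:

Strassen's algorithm requires power-of-2 dimensions. Pad 1289x1289 to 2048x2048 (next power of 2).

Standard algorithm: 1289^3 = 2141700569 multiplications
Strassen's algorithm: 7^(log2(2048)) = 7^11 = 1977326743 multiplications
Savings: 2141700569 - 1977326743 = 164373826 multiplications

Standard: 2141700569 multiplications (1289^3). Strassen: 1977326743 multiplications (7^11, after padding to 2048x2048). Strassen reduces 8 recursive multiplications to 7 at each level.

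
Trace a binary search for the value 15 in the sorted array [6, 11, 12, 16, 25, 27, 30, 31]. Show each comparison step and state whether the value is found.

Binary search for 15 in [6, 11, 12, 16, 25, 27, 30, 31]:

lo=0, hi=7, mid=3, arr[mid]=16 -> 16 > 15, search left half
lo=0, hi=2, mid=1, arr[mid]=11 -> 11 < 15, search right half
lo=2, hi=2, mid=2, arr[mid]=12 -> 12 < 15, search right half
lo=3 > hi=2, target 15 not found

Binary search determines that 15 is not in the array after 3 comparisons. The search space was exhausted without finding the target.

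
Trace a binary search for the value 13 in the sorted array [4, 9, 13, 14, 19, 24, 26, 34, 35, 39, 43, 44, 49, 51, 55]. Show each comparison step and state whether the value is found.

Binary search for 13 in [4, 9, 13, 14, 19, 24, 26, 34, 35, 39, 43, 44, 49, 51, 55]:

lo=0, hi=14, mid=7, arr[mid]=34 -> 34 > 13, search left half
lo=0, hi=6, mid=3, arr[mid]=14 -> 14 > 13, search left half
lo=0, hi=2, mid=1, arr[mid]=9 -> 9 < 13, search right half
lo=2, hi=2, mid=2, arr[mid]=13 -> Found target at index 2!

Binary search finds 13 at index 2 after 4 comparisons. The search repeatedly halves the search space by comparing with the middle element.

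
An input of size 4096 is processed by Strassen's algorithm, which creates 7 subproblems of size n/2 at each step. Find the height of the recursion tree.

For divide and conquer with division factor 2:

Problem sizes at each level:
Level 0: 4096
Level 1: 2048
Level 2: 1024
Level 3: 512
Level 4: 256
Level 5: 128
Level 6: 64
Level 7: 32
Level 8: 16
Level 9: 8
Level 10: 4
Level 11: 2
Level 12: 1

The root is level 0 and the size-1 base case is level 12 (the tree spans levels 0 through 12, i.e. 13 levels counting the root), so the depth is the number of divisions: log_2(4096) = 12

The recursion tree depth is log_2(4096) = 12. At each level, the problem size is divided by 2, so it takes 12 divisions to reduce to a base case of size 1. The algorithm makes 7 recursive calls at each level.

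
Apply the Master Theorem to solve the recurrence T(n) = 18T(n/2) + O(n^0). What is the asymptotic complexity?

Master Theorem for T(n) = 18T(n/2) + O(n^0):

a = 18, b = 2, c = 0
log_b(a) = log_2(18) = 4.1699

Case 1: c = 0 < log_2(18) = 4.1699
T(n) = O(n^(log_2 18))

For T(n) = 18T(n/2) + O(n^0): log_2(18) = 4.1699. This is Case 1 of the Master Theorem (c < log_b(a), work dominated by leaves), giving O(n^(log_2 18)).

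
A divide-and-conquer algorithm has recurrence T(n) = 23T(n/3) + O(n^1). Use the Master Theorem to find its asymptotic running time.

Master Theorem for T(n) = 23T(n/3) + O(n^1):

a = 23, b = 3, c = 1
log_b(a) = log_3(23) = 2.8540

Case 1: c = 1 < log_3(23) = 2.8540
T(n) = O(n^(log_3 23))

For T(n) = 23T(n/3) + O(n^1): log_3(23) = 2.8540. This is Case 1 of the Master Theorem (c < log_b(a), work dominated by leaves), giving O(n^(log_3 23)).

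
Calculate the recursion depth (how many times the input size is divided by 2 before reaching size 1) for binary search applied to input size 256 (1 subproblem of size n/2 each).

For divide and conquer with division factor 2:

Problem sizes at each level:
Level 0: 256
Level 1: 128
Level 2: 64
Level 3: 32
Level 4: 16
Level 5: 8
Level 6: 4
Level 7: 2
Level 8: 1

The root is level 0 and the size-1 base case is level 8 (the tree spans levels 0 through 8, i.e. 9 levels counting the root), so the depth is the number of divisions: log_2(256) = 8

The recursion tree depth is log_2(256) = 8. At each level, the problem size is divided by 2, so it takes 8 divisions to reduce to a base case of size 1. The algorithm makes 1 recursive call at each level.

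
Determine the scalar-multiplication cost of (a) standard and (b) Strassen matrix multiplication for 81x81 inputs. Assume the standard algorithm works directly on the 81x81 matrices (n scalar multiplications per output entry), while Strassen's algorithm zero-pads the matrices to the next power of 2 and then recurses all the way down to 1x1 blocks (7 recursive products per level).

Matrix multiplication for 81x81 matrices:

Strassen's algorithm requires power-of-2 dimensions. Pad 81x81 to 128x128 (next power of 2).

Standard algorithm: 81^3 = 531441 multiplications
Strassen's algorithm: 7^(log2(128)) = 7^7 = 823543 multiplications
Difference: 531441 - 823543 = -292102 (Strassen uses MORE here due to padding overhead — for small or just-over-power-of-2 n, padding can outweigh the per-level savings)

Standard: 531441 multiplications (81^3). Strassen: 823543 multiplications (7^7, after padding to 128x128). Strassen reduces 8 recursive multiplications to 7 at each level.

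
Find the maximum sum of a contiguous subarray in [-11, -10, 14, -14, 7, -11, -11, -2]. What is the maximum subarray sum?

Using Kadane's algorithm on [-11, -10, 14, -14, 7, -11, -11, -2]:

Scanning through the array:
Position 1 (value -10): max_ending_here = -10, max_so_far = -10
Position 2 (value 14): max_ending_here = 14, max_so_far = 14
Position 3 (value -14): max_ending_here = 0, max_so_far = 14
Position 4 (value 7): max_ending_here = 7, max_so_far = 14
Position 5 (value -11): max_ending_here = -4, max_so_far = 14
Position 6 (value -11): max_ending_here = -11, max_so_far = 14
Position 7 (value -2): max_ending_here = -2, max_so_far = 14

Maximum subarray: [14]
Maximum sum: 14

The maximum subarray is [14] with sum 14. This subarray runs from index 2 to index 2.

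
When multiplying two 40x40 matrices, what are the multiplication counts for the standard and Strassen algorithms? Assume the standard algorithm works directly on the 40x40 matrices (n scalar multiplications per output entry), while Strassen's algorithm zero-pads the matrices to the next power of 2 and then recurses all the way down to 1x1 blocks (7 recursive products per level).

Matrix multiplication for 40x40 matrices:

Strassen's algorithm requires power-of-2 dimensions. Pad 40x40 to 64x64 (next power of 2).

Standard algorithm: 40^3 = 64000 multiplications
Strassen's algorithm: 7^(log2(64)) = 7^6 = 117649 multiplications
Difference: 64000 - 117649 = -53649 (Strassen uses MORE here due to padding overhead — for small or just-over-power-of-2 n, padding can outweigh the per-level savings)

Standard: 64000 multiplications (40^3). Strassen: 117649 multiplications (7^6, after padding to 64x64). Strassen reduces 8 recursive multiplications to 7 at each level.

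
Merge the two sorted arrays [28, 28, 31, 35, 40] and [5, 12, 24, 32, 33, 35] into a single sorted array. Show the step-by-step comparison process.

Merging process:

Compare 28 vs 5: take 5 from right. Merged: [5]
Compare 28 vs 12: take 12 from right. Merged: [5, 12]
Compare 28 vs 24: take 24 from right. Merged: [5, 12, 24]
Compare 28 vs 32: take 28 from left. Merged: [5, 12, 24, 28]
Compare 28 vs 32: take 28 from left. Merged: [5, 12, 24, 28, 28]
Compare 31 vs 32: take 31 from left. Merged: [5, 12, 24, 28, 28, 31]
Compare 35 vs 32: take 32 from right. Merged: [5, 12, 24, 28, 28, 31, 32]
Compare 35 vs 33: take 33 from right. Merged: [5, 12, 24, 28, 28, 31, 32, 33]
Compare 35 vs 35: take 35 from left. Merged: [5, 12, 24, 28, 28, 31, 32, 33, 35]
Compare 40 vs 35: take 35 from right. Merged: [5, 12, 24, 28, 28, 31, 32, 33, 35, 35]
Append remaining from left: [40]. Merged: [5, 12, 24, 28, 28, 31, 32, 33, 35, 35, 40]

Final merged array: [5, 12, 24, 28, 28, 31, 32, 33, 35, 35, 40]
Total comparisons: 10

The merged array is [5, 12, 24, 28, 28, 31, 32, 33, 35, 35, 40], requiring 10 comparisons. The merge step runs in O(n) time where n is the total number of elements.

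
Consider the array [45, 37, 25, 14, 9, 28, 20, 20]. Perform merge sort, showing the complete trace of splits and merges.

Merge sort trace:

Split: [45, 37, 25, 14, 9, 28, 20, 20] -> [45, 37, 25, 14] and [9, 28, 20, 20]
  Split: [45, 37, 25, 14] -> [45, 37] and [25, 14]
    Split: [45, 37] -> [45] and [37]
    Merge: [45] + [37] -> [37, 45]
    Split: [25, 14] -> [25] and [14]
    Merge: [25] + [14] -> [14, 25]
  Merge: [37, 45] + [14, 25] -> [14, 25, 37, 45]
  Split: [9, 28, 20, 20] -> [9, 28] and [20, 20]
    Split: [9, 28] -> [9] and [28]
    Merge: [9] + [28] -> [9, 28]
    Split: [20, 20] -> [20] and [20]
    Merge: [20] + [20] -> [20, 20]
  Merge: [9, 28] + [20, 20] -> [9, 20, 20, 28]
Merge: [14, 25, 37, 45] + [9, 20, 20, 28] -> [9, 14, 20, 20, 25, 28, 37, 45]

Final sorted array: [9, 14, 20, 20, 25, 28, 37, 45]

The merge sort proceeds by recursively splitting the array and merging sorted halves.
After all merges, the sorted array is [9, 14, 20, 20, 25, 28, 37, 45].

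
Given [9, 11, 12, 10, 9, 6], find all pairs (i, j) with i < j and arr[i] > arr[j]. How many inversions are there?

Finding inversions in [9, 11, 12, 10, 9, 6]:

(0, 5): arr[0]=9 > arr[5]=6
(1, 3): arr[1]=11 > arr[3]=10
(1, 4): arr[1]=11 > arr[4]=9
(1, 5): arr[1]=11 > arr[5]=6
(2, 3): arr[2]=12 > arr[3]=10
(2, 4): arr[2]=12 > arr[4]=9
(2, 5): arr[2]=12 > arr[5]=6
(3, 4): arr[3]=10 > arr[4]=9
(3, 5): arr[3]=10 > arr[5]=6
(4, 5): arr[4]=9 > arr[5]=6

Total inversions: 10

The array has 10 inversion(s): (0,5), (1,3), (1,4), (1,5), (2,3), (2,4), (2,5), (3,4), (3,5), (4,5). Each pair (i,j) satisfies i < j and arr[i] > arr[j].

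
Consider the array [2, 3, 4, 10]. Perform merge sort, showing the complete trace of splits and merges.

Merge sort trace:

Split: [2, 3, 4, 10] -> [2, 3] and [4, 10]
  Split: [2, 3] -> [2] and [3]
  Merge: [2] + [3] -> [2, 3]
  Split: [4, 10] -> [4] and [10]
  Merge: [4] + [10] -> [4, 10]
Merge: [2, 3] + [4, 10] -> [2, 3, 4, 10]

Final sorted array: [2, 3, 4, 10]

The merge sort proceeds by recursively splitting the array and merging sorted halves.
After all merges, the sorted array is [2, 3, 4, 10].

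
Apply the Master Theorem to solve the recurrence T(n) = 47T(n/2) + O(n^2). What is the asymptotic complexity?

Master Theorem for T(n) = 47T(n/2) + O(n^2):

a = 47, b = 2, c = 2
log_b(a) = log_2(47) = 5.5546

Case 1: c = 2 < log_2(47) = 5.5546
T(n) = O(n^(log_2 47))

For T(n) = 47T(n/2) + O(n^2): log_2(47) = 5.5546. This is Case 1 of the Master Theorem (c < log_b(a), work dominated by leaves), giving O(n^(log_2 47)).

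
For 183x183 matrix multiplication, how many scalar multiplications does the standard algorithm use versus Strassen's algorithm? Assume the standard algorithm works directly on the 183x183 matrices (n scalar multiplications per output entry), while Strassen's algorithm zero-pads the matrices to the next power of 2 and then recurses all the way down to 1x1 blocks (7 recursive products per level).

Matrix multiplication for 183x183 matrices:

Strassen's algorithm requires power-of-2 dimensions. Pad 183x183 to 256x256 (next power of 2).

Standard algorithm: 183^3 = 6128487 multiplications
Strassen's algorithm: 7^(log2(256)) = 7^8 = 5764801 multiplications
Savings: 6128487 - 5764801 = 363686 multiplications

Standard: 6128487 multiplications (183^3). Strassen: 5764801 multiplications (7^8, after padding to 256x256). Strassen reduces 8 recursive multiplications to 7 at each level.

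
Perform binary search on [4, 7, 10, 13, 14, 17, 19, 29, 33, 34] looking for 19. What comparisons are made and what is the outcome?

Binary search for 19 in [4, 7, 10, 13, 14, 17, 19, 29, 33, 34]:

lo=0, hi=9, mid=4, arr[mid]=14 -> 14 < 19, search right half
lo=5, hi=9, mid=7, arr[mid]=29 -> 29 > 19, search left half
lo=5, hi=6, mid=5, arr[mid]=17 -> 17 < 19, search right half
lo=6, hi=6, mid=6, arr[mid]=19 -> Found target at index 6!

Binary search finds 19 at index 6 after 4 comparisons. The search repeatedly halves the search space by comparing with the middle element.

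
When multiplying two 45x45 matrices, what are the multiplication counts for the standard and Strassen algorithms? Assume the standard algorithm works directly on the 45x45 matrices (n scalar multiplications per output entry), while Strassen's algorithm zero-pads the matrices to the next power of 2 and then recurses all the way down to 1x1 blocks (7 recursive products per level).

Matrix multiplication for 45x45 matrices:

Strassen's algorithm requires power-of-2 dimensions. Pad 45x45 to 64x64 (next power of 2).

Standard algorithm: 45^3 = 91125 multiplications
Strassen's algorithm: 7^(log2(64)) = 7^6 = 117649 multiplications
Difference: 91125 - 117649 = -26524 (Strassen uses MORE here due to padding overhead — for small or just-over-power-of-2 n, padding can outweigh the per-level savings)

Standard: 91125 multiplications (45^3). Strassen: 117649 multiplications (7^6, after padding to 64x64). Strassen reduces 8 recursive multiplications to 7 at each level.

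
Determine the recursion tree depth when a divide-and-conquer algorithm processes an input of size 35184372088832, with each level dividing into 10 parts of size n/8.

For divide and conquer with division factor 8:

Problem sizes at each level:
Level 0: 35184372088832
Level 1: 4398046511104
Level 2: 549755813888
Level 3: 68719476736
Level 4: 8589934592
Level 5: 1073741824
Level 6: 134217728
Level 7: 16777216
Level 8: 2097152
Level 9: 262144
Level 10: 32768
Level 11: 4096
Level 12: 512
Level 13: 64
Level 14: 8
Level 15: 1

The root is level 0 and the size-1 base case is level 15 (the tree spans levels 0 through 15, i.e. 16 levels counting the root), so the depth is the number of divisions: log_8(35184372088832) = 15

The recursion tree depth is log_8(35184372088832) = 15. At each level, the problem size is divided by 8, so it takes 15 divisions to reduce to a base case of size 1. The algorithm makes 10 recursive calls at each level.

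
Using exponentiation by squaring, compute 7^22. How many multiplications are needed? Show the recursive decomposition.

Computing 7^22 by squaring (build up from 7^1; each line after the first costs one multiplication):

7^1 = 7
7^2 = (7^1)^2 = 7^2 = 49
7^4 = (7^2)^2 = 49^2 = 2401
7^5 = 7 * 7^4 = 7 * 2401 = 16807
7^10 = (7^5)^2 = 16807^2 = 282475249
7^11 = 7 * 7^10 = 7 * 282475249 = 1977326743
7^22 = (7^11)^2 = 1977326743^2 = 3909821048582988049

Result: 3909821048582988049
Multiplications needed: 6 (6 lines after 7^1)

7^22 = 3909821048582988049. Using exponentiation by squaring, this requires 6 multiplications. The key idea: if the exponent is even, square the half-power; if odd, multiply by the base once.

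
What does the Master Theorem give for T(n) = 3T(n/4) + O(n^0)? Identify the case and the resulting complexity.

Master Theorem for T(n) = 3T(n/4) + O(n^0):

a = 3, b = 4, c = 0
log_b(a) = log_4(3) = 0.7925

Case 1: c = 0 < log_4(3) = 0.7925
T(n) = O(n^(log_4 3))

For T(n) = 3T(n/4) + O(n^0): log_4(3) = 0.7925. This is Case 1 of the Master Theorem (c < log_b(a), work dominated by leaves), giving O(n^(log_4 3)).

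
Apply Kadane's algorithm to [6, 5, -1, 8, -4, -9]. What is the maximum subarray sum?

Using Kadane's algorithm on [6, 5, -1, 8, -4, -9]:

Scanning through the array:
Position 1 (value 5): max_ending_here = 11, max_so_far = 11
Position 2 (value -1): max_ending_here = 10, max_so_far = 11
Position 3 (value 8): max_ending_here = 18, max_so_far = 18
Position 4 (value -4): max_ending_here = 14, max_so_far = 18
Position 5 (value -9): max_ending_here = 5, max_so_far = 18

Maximum subarray: [6, 5, -1, 8]
Maximum sum: 18

The maximum subarray is [6, 5, -1, 8] with sum 18. This subarray runs from index 0 to index 3.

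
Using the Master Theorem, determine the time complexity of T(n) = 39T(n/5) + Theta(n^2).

Master Theorem for T(n) = 39T(n/5) + O(n^2):

a = 39, b = 5, c = 2
log_b(a) = log_5(39) = 2.2763

Case 1: c = 2 < log_5(39) = 2.2763
T(n) = O(n^(log_5 39))

For T(n) = 39T(n/5) + O(n^2): log_5(39) = 2.2763. This is Case 1 of the Master Theorem (c < log_b(a), work dominated by leaves), giving O(n^(log_5 39)).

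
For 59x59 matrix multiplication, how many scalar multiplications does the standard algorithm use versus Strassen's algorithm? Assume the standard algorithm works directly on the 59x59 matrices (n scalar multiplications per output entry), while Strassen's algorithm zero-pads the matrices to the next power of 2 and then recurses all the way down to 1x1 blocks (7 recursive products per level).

Matrix multiplication for 59x59 matrices:

Strassen's algorithm requires power-of-2 dimensions. Pad 59x59 to 64x64 (next power of 2).

Standard algorithm: 59^3 = 205379 multiplications
Strassen's algorithm: 7^(log2(64)) = 7^6 = 117649 multiplications
Savings: 205379 - 117649 = 87730 multiplications

Standard: 205379 multiplications (59^3). Strassen: 117649 multiplications (7^6, after padding to 64x64). Strassen reduces 8 recursive multiplications to 7 at each level.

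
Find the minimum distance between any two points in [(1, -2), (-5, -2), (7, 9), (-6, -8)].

Computing all pairwise distances among 4 points:

d((1, -2), (-5, -2)) = 6.0 <-- minimum
d((1, -2), (7, 9)) = 12.53
d((1, -2), (-6, -8)) = 9.2195
d((-5, -2), (7, 9)) = 16.2788
d((-5, -2), (-6, -8)) = 6.0828
d((7, 9), (-6, -8)) = 21.4009

Closest pair: (1, -2) and (-5, -2) with distance 6.0

The closest pair is (1, -2) and (-5, -2) with Euclidean distance 6.0. For 4 points, brute-force pairwise comparison is shown above. For large n, the divide-and-conquer algorithm (sort by x, recurse on halves, check the dividing strip) achieves O(n log n).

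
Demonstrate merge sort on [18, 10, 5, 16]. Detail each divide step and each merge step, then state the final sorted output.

Merge sort trace:

Split: [18, 10, 5, 16] -> [18, 10] and [5, 16]
  Split: [18, 10] -> [18] and [10]
  Merge: [18] + [10] -> [10, 18]
  Split: [5, 16] -> [5] and [16]
  Merge: [5] + [16] -> [5, 16]
Merge: [10, 18] + [5, 16] -> [5, 10, 16, 18]

Final sorted array: [5, 10, 16, 18]

The merge sort proceeds by recursively splitting the array and merging sorted halves.
After all merges, the sorted array is [5, 10, 16, 18].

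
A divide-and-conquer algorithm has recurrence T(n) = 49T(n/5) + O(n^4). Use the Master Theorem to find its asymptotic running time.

Master Theorem for T(n) = 49T(n/5) + O(n^4):

a = 49, b = 5, c = 4
log_b(a) = log_5(49) = 2.4181

Case 3: c = 4 > log_5(49) = 2.4181
T(n) = O(n^4) = O(n^4)

For T(n) = 49T(n/5) + O(n^4): log_5(49) = 2.4181. This is Case 3 of the Master Theorem (c > log_b(a), work dominated by root), giving O(n^4).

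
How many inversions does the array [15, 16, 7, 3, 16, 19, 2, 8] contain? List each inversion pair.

Finding inversions in [15, 16, 7, 3, 16, 19, 2, 8]:

(0, 2): arr[0]=15 > arr[2]=7
(0, 3): arr[0]=15 > arr[3]=3
(0, 6): arr[0]=15 > arr[6]=2
(0, 7): arr[0]=15 > arr[7]=8
(1, 2): arr[1]=16 > arr[2]=7
(1, 3): arr[1]=16 > arr[3]=3
(1, 6): arr[1]=16 > arr[6]=2
(1, 7): arr[1]=16 > arr[7]=8
(2, 3): arr[2]=7 > arr[3]=3
(2, 6): arr[2]=7 > arr[6]=2
(3, 6): arr[3]=3 > arr[6]=2
(4, 6): arr[4]=16 > arr[6]=2
(4, 7): arr[4]=16 > arr[7]=8
(5, 6): arr[5]=19 > arr[6]=2
(5, 7): arr[5]=19 > arr[7]=8

Total inversions: 15

The array has 15 inversion(s): (0,2), (0,3), (0,6), (0,7), (1,2), (1,3), (1,6), (1,7), (2,3), (2,6), (3,6), (4,6), (4,7), (5,6), (5,7). Each pair (i,j) satisfies i < j and arr[i] > arr[j].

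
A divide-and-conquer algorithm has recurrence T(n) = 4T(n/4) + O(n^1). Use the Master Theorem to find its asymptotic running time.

Master Theorem for T(n) = 4T(n/4) + O(n^1):

a = 4, b = 4, c = 1
log_b(a) = log_4(4) = 1.0000

Case 2: c = 1 = log_4(4) = 1.0000
T(n) = O(n^1 log n) = O(n log n)

For T(n) = 4T(n/4) + O(n^1): log_4(4) = 1.0000. This is Case 2 of the Master Theorem (c = log_b(a), equal work at all levels), giving O(n log n).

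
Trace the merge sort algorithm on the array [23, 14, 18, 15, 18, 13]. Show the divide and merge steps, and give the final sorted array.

Merge sort trace:

Split: [23, 14, 18, 15, 18, 13] -> [23, 14, 18] and [15, 18, 13]
  Split: [23, 14, 18] -> [23] and [14, 18]
    Split: [14, 18] -> [14] and [18]
    Merge: [14] + [18] -> [14, 18]
  Merge: [23] + [14, 18] -> [14, 18, 23]
  Split: [15, 18, 13] -> [15] and [18, 13]
    Split: [18, 13] -> [18] and [13]
    Merge: [18] + [13] -> [13, 18]
  Merge: [15] + [13, 18] -> [13, 15, 18]
Merge: [14, 18, 23] + [13, 15, 18] -> [13, 14, 15, 18, 18, 23]

Final sorted array: [13, 14, 15, 18, 18, 23]

The merge sort proceeds by recursively splitting the array and merging sorted halves.
After all merges, the sorted array is [13, 14, 15, 18, 18, 23].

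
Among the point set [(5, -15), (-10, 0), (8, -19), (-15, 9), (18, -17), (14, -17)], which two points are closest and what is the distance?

Computing all pairwise distances among 6 points:

d((5, -15), (-10, 0)) = 21.2132
d((5, -15), (8, -19)) = 5.0
d((5, -15), (-15, 9)) = 31.241
d((5, -15), (18, -17)) = 13.1529
d((5, -15), (14, -17)) = 9.2195
d((-10, 0), (8, -19)) = 26.1725
d((-10, 0), (-15, 9)) = 10.2956
d((-10, 0), (18, -17)) = 32.7567
d((-10, 0), (14, -17)) = 29.4109
d((8, -19), (-15, 9)) = 36.2353
d((8, -19), (18, -17)) = 10.198
d((8, -19), (14, -17)) = 6.3246
d((-15, 9), (18, -17)) = 42.0119
d((-15, 9), (14, -17)) = 38.9487
d((18, -17), (14, -17)) = 4.0 <-- minimum

Closest pair: (18, -17) and (14, -17) with distance 4.0

The closest pair is (18, -17) and (14, -17) with Euclidean distance 4.0. For 6 points, brute-force pairwise comparison is shown above. For large n, the divide-and-conquer algorithm (sort by x, recurse on halves, check the dividing strip) achieves O(n log n).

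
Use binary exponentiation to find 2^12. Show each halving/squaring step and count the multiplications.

Computing 2^12 by squaring (build up from 2^1; each line after the first costs one multiplication):

2^1 = 2
2^2 = (2^1)^2 = 2^2 = 4
2^3 = 2 * 2^2 = 2 * 4 = 8
2^6 = (2^3)^2 = 8^2 = 64
2^12 = (2^6)^2 = 64^2 = 4096

Result: 4096
Multiplications needed: 4 (4 lines after 2^1)

2^12 = 4096. Using exponentiation by squaring, this requires 4 multiplications. The key idea: if the exponent is even, square the half-power; if odd, multiply by the base once.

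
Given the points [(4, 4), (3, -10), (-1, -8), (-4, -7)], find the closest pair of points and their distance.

Computing all pairwise distances among 4 points:

d((4, 4), (3, -10)) = 14.0357
d((4, 4), (-1, -8)) = 13.0
d((4, 4), (-4, -7)) = 13.6015
d((3, -10), (-1, -8)) = 4.4721
d((3, -10), (-4, -7)) = 7.6158
d((-1, -8), (-4, -7)) = 3.1623 <-- minimum

Closest pair: (-1, -8) and (-4, -7) with distance 3.1623

The closest pair is (-1, -8) and (-4, -7) with Euclidean distance 3.1623. For 4 points, brute-force pairwise comparison is shown above. For large n, the divide-and-conquer algorithm (sort by x, recurse on halves, check the dividing strip) achieves O(n log n).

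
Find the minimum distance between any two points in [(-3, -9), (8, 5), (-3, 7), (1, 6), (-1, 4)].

Computing all pairwise distances among 5 points:

d((-3, -9), (8, 5)) = 17.8045
d((-3, -9), (-3, 7)) = 16.0
d((-3, -9), (1, 6)) = 15.5242
d((-3, -9), (-1, 4)) = 13.1529
d((8, 5), (-3, 7)) = 11.1803
d((8, 5), (1, 6)) = 7.0711
d((8, 5), (-1, 4)) = 9.0554
d((-3, 7), (1, 6)) = 4.1231
d((-3, 7), (-1, 4)) = 3.6056
d((1, 6), (-1, 4)) = 2.8284 <-- minimum

Closest pair: (1, 6) and (-1, 4) with distance 2.8284

The closest pair is (1, 6) and (-1, 4) with Euclidean distance 2.8284. For 5 points, brute-force pairwise comparison is shown above. For large n, the divide-and-conquer algorithm (sort by x, recurse on halves, check the dividing strip) achieves O(n log n).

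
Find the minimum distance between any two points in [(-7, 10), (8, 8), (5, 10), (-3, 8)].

Computing all pairwise distances among 4 points:

d((-7, 10), (8, 8)) = 15.1327
d((-7, 10), (5, 10)) = 12.0
d((-7, 10), (-3, 8)) = 4.4721
d((8, 8), (5, 10)) = 3.6056 <-- minimum
d((8, 8), (-3, 8)) = 11.0
d((5, 10), (-3, 8)) = 8.2462

Closest pair: (8, 8) and (5, 10) with distance 3.6056

The closest pair is (8, 8) and (5, 10) with Euclidean distance 3.6056. For 4 points, brute-force pairwise comparison is shown above. For large n, the divide-and-conquer algorithm (sort by x, recurse on halves, check the dividing strip) achieves O(n log n).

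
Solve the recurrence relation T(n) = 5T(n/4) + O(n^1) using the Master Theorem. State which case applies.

Master Theorem for T(n) = 5T(n/4) + O(n^1):

a = 5, b = 4, c = 1
log_b(a) = log_4(5) = 1.1610

Case 1: c = 1 < log_4(5) = 1.1610
T(n) = O(n^(log_4 5))

For T(n) = 5T(n/4) + O(n^1): log_4(5) = 1.1610. This is Case 1 of the Master Theorem (c < log_b(a), work dominated by leaves), giving O(n^(log_4 5)).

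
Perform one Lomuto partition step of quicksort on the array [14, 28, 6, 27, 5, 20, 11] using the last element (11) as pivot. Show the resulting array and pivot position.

Lomuto partition with pivot = 11:

Initial array: [14, 28, 6, 27, 5, 20, 11]

arr[0]=14 > 11: no swap
arr[1]=28 > 11: no swap
arr[2]=6 <= 11: swap with position 0, array becomes [6, 28, 14, 27, 5, 20, 11]
arr[3]=27 > 11: no swap
arr[4]=5 <= 11: swap with position 1, array becomes [6, 5, 14, 27, 28, 20, 11]
arr[5]=20 > 11: no swap

Place pivot at position 2: [6, 5, 11, 27, 28, 20, 14]
Pivot position: 2

After partitioning with pivot 11, the array becomes [6, 5, 11, 27, 28, 20, 14]. The pivot is placed at index 2. All elements to the left of the pivot are <= 11, and all elements to the right are > 11.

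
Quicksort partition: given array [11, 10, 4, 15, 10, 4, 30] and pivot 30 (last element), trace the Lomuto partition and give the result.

Lomuto partition with pivot = 30:

Initial array: [11, 10, 4, 15, 10, 4, 30]

arr[0]=11 <= 30: swap with position 0, array becomes [11, 10, 4, 15, 10, 4, 30]
arr[1]=10 <= 30: swap with position 1, array becomes [11, 10, 4, 15, 10, 4, 30]
arr[2]=4 <= 30: swap with position 2, array becomes [11, 10, 4, 15, 10, 4, 30]
arr[3]=15 <= 30: swap with position 3, array becomes [11, 10, 4, 15, 10, 4, 30]
arr[4]=10 <= 30: swap with position 4, array becomes [11, 10, 4, 15, 10, 4, 30]
arr[5]=4 <= 30: swap with position 5, array becomes [11, 10, 4, 15, 10, 4, 30]

Place pivot at position 6: [11, 10, 4, 15, 10, 4, 30]
Pivot position: 6

After partitioning with pivot 30, the array becomes [11, 10, 4, 15, 10, 4, 30]. The pivot is placed at index 6. All elements to the left of the pivot are <= 30, and all elements to the right are > 30.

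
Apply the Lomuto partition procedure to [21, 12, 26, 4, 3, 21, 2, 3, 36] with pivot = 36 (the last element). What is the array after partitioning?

Lomuto partition with pivot = 36:

Initial array: [21, 12, 26, 4, 3, 21, 2, 3, 36]

arr[0]=21 <= 36: swap with position 0, array becomes [21, 12, 26, 4, 3, 21, 2, 3, 36]
arr[1]=12 <= 36: swap with position 1, array becomes [21, 12, 26, 4, 3, 21, 2, 3, 36]
arr[2]=26 <= 36: swap with position 2, array becomes [21, 12, 26, 4, 3, 21, 2, 3, 36]
arr[3]=4 <= 36: swap with position 3, array becomes [21, 12, 26, 4, 3, 21, 2, 3, 36]
arr[4]=3 <= 36: swap with position 4, array becomes [21, 12, 26, 4, 3, 21, 2, 3, 36]
arr[5]=21 <= 36: swap with position 5, array becomes [21, 12, 26, 4, 3, 21, 2, 3, 36]
arr[6]=2 <= 36: swap with position 6, array becomes [21, 12, 26, 4, 3, 21, 2, 3, 36]
arr[7]=3 <= 36: swap with position 7, array becomes [21, 12, 26, 4, 3, 21, 2, 3, 36]

Place pivot at position 8: [21, 12, 26, 4, 3, 21, 2, 3, 36]
Pivot position: 8

After partitioning with pivot 36, the array becomes [21, 12, 26, 4, 3, 21, 2, 3, 36]. The pivot is placed at index 8. All elements to the left of the pivot are <= 36, and all elements to the right are > 36.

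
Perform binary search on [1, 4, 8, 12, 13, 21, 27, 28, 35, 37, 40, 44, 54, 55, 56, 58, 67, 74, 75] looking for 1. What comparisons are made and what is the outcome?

Binary search for 1 in [1, 4, 8, 12, 13, 21, 27, 28, 35, 37, 40, 44, 54, 55, 56, 58, 67, 74, 75]:

lo=0, hi=18, mid=9, arr[mid]=37 -> 37 > 1, search left half
lo=0, hi=8, mid=4, arr[mid]=13 -> 13 > 1, search left half
lo=0, hi=3, mid=1, arr[mid]=4 -> 4 > 1, search left half
lo=0, hi=0, mid=0, arr[mid]=1 -> Found target at index 0!

Binary search finds 1 at index 0 after 4 comparisons. The search repeatedly halves the search space by comparing with the middle element.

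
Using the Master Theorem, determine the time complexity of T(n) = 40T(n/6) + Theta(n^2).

Master Theorem for T(n) = 40T(n/6) + O(n^2):

a = 40, b = 6, c = 2
log_b(a) = log_6(40) = 2.0588

Case 1: c = 2 < log_6(40) = 2.0588
T(n) = O(n^(log_6 40))

For T(n) = 40T(n/6) + O(n^2): log_6(40) = 2.0588. This is Case 1 of the Master Theorem (c < log_b(a), work dominated by leaves), giving O(n^(log_6 40)).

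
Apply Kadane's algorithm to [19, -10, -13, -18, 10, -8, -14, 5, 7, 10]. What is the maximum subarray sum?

Using Kadane's algorithm on [19, -10, -13, -18, 10, -8, -14, 5, 7, 10]:

Scanning through the array:
Position 1 (value -10): max_ending_here = 9, max_so_far = 19
Position 2 (value -13): max_ending_here = -4, max_so_far = 19
Position 3 (value -18): max_ending_here = -18, max_so_far = 19
Position 4 (value 10): max_ending_here = 10, max_so_far = 19
Position 5 (value -8): max_ending_here = 2, max_so_far = 19
Position 6 (value -14): max_ending_here = -12, max_so_far = 19
Position 7 (value 5): max_ending_here = 5, max_so_far = 19
Position 8 (value 7): max_ending_here = 12, max_so_far = 19
Position 9 (value 10): max_ending_here = 22, max_so_far = 22

Maximum subarray: [5, 7, 10]
Maximum sum: 22

The maximum subarray is [5, 7, 10] with sum 22. This subarray runs from index 7 to index 9.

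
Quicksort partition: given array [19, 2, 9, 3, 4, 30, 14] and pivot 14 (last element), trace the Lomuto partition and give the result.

Lomuto partition with pivot = 14:

Initial array: [19, 2, 9, 3, 4, 30, 14]

arr[0]=19 > 14: no swap
arr[1]=2 <= 14: swap with position 0, array becomes [2, 19, 9, 3, 4, 30, 14]
arr[2]=9 <= 14: swap with position 1, array becomes [2, 9, 19, 3, 4, 30, 14]
arr[3]=3 <= 14: swap with position 2, array becomes [2, 9, 3, 19, 4, 30, 14]
arr[4]=4 <= 14: swap with position 3, array becomes [2, 9, 3, 4, 19, 30, 14]
arr[5]=30 > 14: no swap

Place pivot at position 4: [2, 9, 3, 4, 14, 30, 19]
Pivot position: 4

After partitioning with pivot 14, the array becomes [2, 9, 3, 4, 14, 30, 19]. The pivot is placed at index 4. All elements to the left of the pivot are <= 14, and all elements to the right are > 14.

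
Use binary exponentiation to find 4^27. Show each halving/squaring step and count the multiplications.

Computing 4^27 by squaring (build up from 4^1; each line after the first costs one multiplication):

4^1 = 4
4^2 = (4^1)^2 = 4^2 = 16
4^3 = 4 * 4^2 = 4 * 16 = 64
4^6 = (4^3)^2 = 64^2 = 4096
4^12 = (4^6)^2 = 4096^2 = 16777216
4^13 = 4 * 4^12 = 4 * 16777216 = 67108864
4^26 = (4^13)^2 = 67108864^2 = 4503599627370496
4^27 = 4 * 4^26 = 4 * 4503599627370496 = 18014398509481984

Result: 18014398509481984
Multiplications needed: 7 (7 lines after 4^1)

4^27 = 18014398509481984. Using exponentiation by squaring, this requires 7 multiplications. The key idea: if the exponent is even, square the half-power; if odd, multiply by the base once.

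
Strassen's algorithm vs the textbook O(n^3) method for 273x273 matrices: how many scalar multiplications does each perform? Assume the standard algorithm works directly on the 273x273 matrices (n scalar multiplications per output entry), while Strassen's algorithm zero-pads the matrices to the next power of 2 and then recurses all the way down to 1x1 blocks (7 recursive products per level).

Matrix multiplication for 273x273 matrices:

Strassen's algorithm requires power-of-2 dimensions. Pad 273x273 to 512x512 (next power of 2).

Standard algorithm: 273^3 = 20346417 multiplications
Strassen's algorithm: 7^(log2(512)) = 7^9 = 40353607 multiplications
Difference: 20346417 - 40353607 = -20007190 (Strassen uses MORE here due to padding overhead — for small or just-over-power-of-2 n, padding can outweigh the per-level savings)

Standard: 20346417 multiplications (273^3). Strassen: 40353607 multiplications (7^9, after padding to 512x512). Strassen reduces 8 recursive multiplications to 7 at each level.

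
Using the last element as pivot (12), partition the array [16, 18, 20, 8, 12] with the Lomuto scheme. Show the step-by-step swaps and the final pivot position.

Lomuto partition with pivot = 12:

Initial array: [16, 18, 20, 8, 12]

arr[0]=16 > 12: no swap
arr[1]=18 > 12: no swap
arr[2]=20 > 12: no swap
arr[3]=8 <= 12: swap with position 0, array becomes [8, 18, 20, 16, 12]

Place pivot at position 1: [8, 12, 20, 16, 18]
Pivot position: 1

After partitioning with pivot 12, the array becomes [8, 12, 20, 16, 18]. The pivot is placed at index 1. All elements to the left of the pivot are <= 12, and all elements to the right are > 12.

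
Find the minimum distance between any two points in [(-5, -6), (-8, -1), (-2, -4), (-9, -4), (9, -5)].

Computing all pairwise distances among 5 points:

d((-5, -6), (-8, -1)) = 5.831
d((-5, -6), (-2, -4)) = 3.6056
d((-5, -6), (-9, -4)) = 4.4721
d((-5, -6), (9, -5)) = 14.0357
d((-8, -1), (-2, -4)) = 6.7082
d((-8, -1), (-9, -4)) = 3.1623 <-- minimum
d((-8, -1), (9, -5)) = 17.4642
d((-2, -4), (-9, -4)) = 7.0
d((-2, -4), (9, -5)) = 11.0454
d((-9, -4), (9, -5)) = 18.0278

Closest pair: (-8, -1) and (-9, -4) with distance 3.1623

The closest pair is (-8, -1) and (-9, -4) with Euclidean distance 3.1623. For 5 points, brute-force pairwise comparison is shown above. For large n, the divide-and-conquer algorithm (sort by x, recurse on halves, check the dividing strip) achieves O(n log n).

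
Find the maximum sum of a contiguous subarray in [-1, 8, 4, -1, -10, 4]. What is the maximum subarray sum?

Using Kadane's algorithm on [-1, 8, 4, -1, -10, 4]:

Scanning through the array:
Position 1 (value 8): max_ending_here = 8, max_so_far = 8
Position 2 (value 4): max_ending_here = 12, max_so_far = 12
Position 3 (value -1): max_ending_here = 11, max_so_far = 12
Position 4 (value -10): max_ending_here = 1, max_so_far = 12
Position 5 (value 4): max_ending_here = 5, max_so_far = 12

Maximum subarray: [8, 4]
Maximum sum: 12

The maximum subarray is [8, 4] with sum 12. This subarray runs from index 1 to index 2.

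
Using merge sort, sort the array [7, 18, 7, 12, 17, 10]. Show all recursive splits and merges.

Merge sort trace:

Split: [7, 18, 7, 12, 17, 10] -> [7, 18, 7] and [12, 17, 10]
  Split: [7, 18, 7] -> [7] and [18, 7]
    Split: [18, 7] -> [18] and [7]
    Merge: [18] + [7] -> [7, 18]
  Merge: [7] + [7, 18] -> [7, 7, 18]
  Split: [12, 17, 10] -> [12] and [17, 10]
    Split: [17, 10] -> [17] and [10]
    Merge: [17] + [10] -> [10, 17]
  Merge: [12] + [10, 17] -> [10, 12, 17]
Merge: [7, 7, 18] + [10, 12, 17] -> [7, 7, 10, 12, 17, 18]

Final sorted array: [7, 7, 10, 12, 17, 18]

The merge sort proceeds by recursively splitting the array and merging sorted halves.
After all merges, the sorted array is [7, 7, 10, 12, 17, 18].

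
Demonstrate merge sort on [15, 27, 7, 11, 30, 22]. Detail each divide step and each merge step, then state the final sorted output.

Merge sort trace:

Split: [15, 27, 7, 11, 30, 22] -> [15, 27, 7] and [11, 30, 22]
  Split: [15, 27, 7] -> [15] and [27, 7]
    Split: [27, 7] -> [27] and [7]
    Merge: [27] + [7] -> [7, 27]
  Merge: [15] + [7, 27] -> [7, 15, 27]
  Split: [11, 30, 22] -> [11] and [30, 22]
    Split: [30, 22] -> [30] and [22]
    Merge: [30] + [22] -> [22, 30]
  Merge: [11] + [22, 30] -> [11, 22, 30]
Merge: [7, 15, 27] + [11, 22, 30] -> [7, 11, 15, 22, 27, 30]

Final sorted array: [7, 11, 15, 22, 27, 30]

The merge sort proceeds by recursively splitting the array and merging sorted halves.
After all merges, the sorted array is [7, 11, 15, 22, 27, 30].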